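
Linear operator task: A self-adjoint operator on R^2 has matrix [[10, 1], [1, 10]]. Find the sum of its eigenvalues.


For a self-adjoint (symmetric) matrix, the eigenvalues are real.
The sum of eigenvalues equals the trace of the matrix.
trace = 10 + 10 = 20

20


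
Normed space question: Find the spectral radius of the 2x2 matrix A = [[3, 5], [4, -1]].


For a 2x2 matrix, eigenvalues satisfy lambda^2 - (trace)*lambda + det = 0
trace = 3 + -1 = 2
det = 3*-1 - 5*4 = -23
discriminant = 2^2 - 4*(-23) = 96
spectral radius = max |eigenvalue| = 5.8990

5.8990


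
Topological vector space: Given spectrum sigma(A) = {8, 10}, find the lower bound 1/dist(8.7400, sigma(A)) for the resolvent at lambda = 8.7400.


dist(8.7400, {8, 10}) = min(|8.7400 - 8|, |8.7400 - 10|)
= min(0.7400, 1.2600) = 0.7400
Resolvent bound = 1/0.7400 = 1.3514

1.3514


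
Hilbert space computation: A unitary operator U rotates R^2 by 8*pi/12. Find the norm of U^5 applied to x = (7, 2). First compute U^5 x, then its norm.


U is a rotation by theta = 8*pi/12
U^5 = rotation by 5*theta = 40*pi/12 = 16*pi/12 (mod 2*pi)
cos(16*pi/12) = -0.5000, sin(16*pi/12) = -0.8660
U^5 x = (-0.5000 * 7 - -0.8660 * 2, -0.8660 * 7 + -0.5000 * 2)
= (-1.7679, -7.0622)
||U^5 x|| = sqrt((-1.7679)^2 + (-7.0622)^2) = sqrt(53.0000) = 7.2801

7.2801


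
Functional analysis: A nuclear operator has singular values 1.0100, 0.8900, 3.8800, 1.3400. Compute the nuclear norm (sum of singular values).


The nuclear norm is the sum of all singular values.
||T||_1 = 1.0100 + 0.8900 + 3.8800 + 1.3400
= 7.1200

7.1200


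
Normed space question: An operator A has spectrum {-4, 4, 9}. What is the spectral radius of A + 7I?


Spectrum of A + 7I = {3, 11, 16}
Spectral radius = max |lambda| over the shifted spectrum
= max(3, 11, 16) = 16

16


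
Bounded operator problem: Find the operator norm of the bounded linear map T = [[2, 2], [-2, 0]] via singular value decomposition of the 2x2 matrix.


A^T A = [[8, 4], [4, 4]]
trace(A^T A) = 12, det(A^T A) = 16
discriminant = 12^2 - 4*16 = 80
Largest eigenvalue of A^T A = (trace + sqrt(disc))/2 = 10.4721
||T|| = sqrt(10.4721) = 3.2361

3.2361


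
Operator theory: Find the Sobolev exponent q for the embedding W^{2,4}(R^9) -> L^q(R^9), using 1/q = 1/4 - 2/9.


Using the Sobolev embedding formula: 1/q = 1/p - k/n
1/q = 1/4 - 2/9 = 1/36
q = 1/(1/36) = 36

36.0000


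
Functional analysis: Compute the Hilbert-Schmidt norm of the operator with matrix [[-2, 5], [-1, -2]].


The Hilbert-Schmidt norm is sqrt(sum of squares of all entries).
Sum of squares = (-2)^2 + 5^2 + (-1)^2 + (-2)^2
= 4 + 25 + 1 + 4 = 34
||T||_HS = sqrt(34) = 5.8310

5.8310


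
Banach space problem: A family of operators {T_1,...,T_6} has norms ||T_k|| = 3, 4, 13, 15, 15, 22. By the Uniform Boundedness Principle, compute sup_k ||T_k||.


By the Uniform Boundedness Principle, the supremum of norms is finite.
sup_k ||T_k|| = max(3, 4, 13, 15, 15, 22) = 22

22


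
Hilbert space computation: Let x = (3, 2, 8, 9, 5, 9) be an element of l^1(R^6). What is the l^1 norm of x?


The l^1 norm equals the sum of absolute values of all components.
||x||_1 = 3 + 2 + 8 + 9 + 5 + 9
= 36

36.0000


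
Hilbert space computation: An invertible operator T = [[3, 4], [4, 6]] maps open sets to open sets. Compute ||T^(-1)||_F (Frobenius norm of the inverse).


det(T) = 3*6 - 4*4 = 2
T^(-1) = (1/2) * [[6, -4], [-4, 3]] = [[3.0000, -2.0000], [-2.0000, 1.5000]]
||T^(-1)||_F^2 = 3.0000^2 + (-2.0000)^2 + (-2.0000)^2 + 1.5000^2 = 19.2500
||T^(-1)||_F = sqrt(19.2500) = 4.3875

4.3875


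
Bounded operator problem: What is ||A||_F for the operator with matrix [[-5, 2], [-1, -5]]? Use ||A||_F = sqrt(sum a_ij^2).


||A||_F^2 = sum a_ij^2
= (-5)^2 + 2^2 + (-1)^2 + (-5)^2
= 25 + 4 + 1 + 25 = 55
||A||_F = sqrt(55) = 7.4162

7.4162


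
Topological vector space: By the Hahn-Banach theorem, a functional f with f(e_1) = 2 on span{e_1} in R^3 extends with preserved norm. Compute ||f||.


The norm of f is given by ||f|| = sup_{||x||=1} |f(x)|.
On span{e_1}, ||e_1|| = 1, so ||f|| = |f(e_1)| / ||e_1||
= |2| / 1 = 2.0000

2.0000


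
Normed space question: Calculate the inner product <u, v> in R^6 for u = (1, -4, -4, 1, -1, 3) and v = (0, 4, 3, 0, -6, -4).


Computing the standard inner product <u, v> = sum u_i * v_i
= 1*0 + -4*4 + -4*3 + 1*0 + -1*-6 + 3*-4
= 0 + -16 + -12 + 0 + 6 + -12
= -34

-34


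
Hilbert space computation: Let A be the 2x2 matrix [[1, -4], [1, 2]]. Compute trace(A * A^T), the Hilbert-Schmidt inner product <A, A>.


trace(A * A^T) = sum of squares of all entries
= 1^2 + (-4)^2 + 1^2 + 2^2
= 1 + 16 + 1 + 4
= 22

22


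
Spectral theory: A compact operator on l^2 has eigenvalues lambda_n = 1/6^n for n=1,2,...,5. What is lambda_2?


The eigenvalue formula gives lambda_2 = 1/6^2
= 1/36
= 0.0278

0.0278


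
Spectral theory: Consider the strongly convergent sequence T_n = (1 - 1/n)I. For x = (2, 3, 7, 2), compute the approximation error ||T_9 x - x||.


T_9 x - x = (1 - 1/9)x - x = -x/9
||x|| = sqrt(66) = 8.1240
||T_9 x - x|| = ||x||/9 = 8.1240/9 = 0.9027

0.9027


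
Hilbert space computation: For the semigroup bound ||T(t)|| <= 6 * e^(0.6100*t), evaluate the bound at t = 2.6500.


||T(2.6500)|| <= 6 * exp(0.6100 * 2.6500)
= 6 * exp(1.6165)
= 6 * 5.0354
= 30.2126

30.2126


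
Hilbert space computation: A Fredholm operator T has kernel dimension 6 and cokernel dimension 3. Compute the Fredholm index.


The Fredholm index is defined as ind(T) = dim(ker T) - dim(coker T)
= 6 - 3
= 3

3


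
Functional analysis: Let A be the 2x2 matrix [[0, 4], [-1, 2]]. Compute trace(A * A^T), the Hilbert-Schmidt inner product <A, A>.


trace(A * A^T) = sum of squares of all entries
= 0^2 + 4^2 + (-1)^2 + 2^2
= 0 + 16 + 1 + 4
= 21

21


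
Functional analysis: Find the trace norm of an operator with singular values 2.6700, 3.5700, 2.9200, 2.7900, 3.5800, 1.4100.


The nuclear norm is the sum of all singular values.
||T||_1 = 2.6700 + 3.5700 + 2.9200 + 2.7900 + 3.5800 + 1.4100
= 16.9400

16.9400


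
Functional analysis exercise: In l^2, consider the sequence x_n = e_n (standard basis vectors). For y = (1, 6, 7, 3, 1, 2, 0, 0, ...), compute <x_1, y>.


x_1 = e_1 is the standard basis vector with 1 in position 1.
<x_1, y> = y_1 = 1
As n -> infinity, <x_n, y> -> 0, confirming weak convergence of (x_n) to 0.

1


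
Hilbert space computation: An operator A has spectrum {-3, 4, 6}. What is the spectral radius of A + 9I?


Spectrum of A + 9I = {6, 13, 15}
Spectral radius = max |lambda| over the shifted spectrum
= max(6, 13, 15) = 15

15


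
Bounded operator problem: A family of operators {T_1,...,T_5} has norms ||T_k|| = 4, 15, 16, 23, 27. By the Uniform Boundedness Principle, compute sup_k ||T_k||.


By the Uniform Boundedness Principle, the supremum of norms is finite.
sup_k ||T_k|| = max(4, 15, 16, 23, 27) = 27

27


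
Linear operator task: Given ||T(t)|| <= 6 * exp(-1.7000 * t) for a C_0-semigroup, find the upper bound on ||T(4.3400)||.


||T(4.3400)|| <= 6 * exp(-1.7000 * 4.3400)
= 6 * exp(-7.3780)
= 6 * 6.2485e-04
= 0.0037

0.0037


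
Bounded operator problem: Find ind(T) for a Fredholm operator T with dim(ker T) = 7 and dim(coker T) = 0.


The Fredholm index is defined as ind(T) = dim(ker T) - dim(coker T)
= 7 - 0
= 7

7


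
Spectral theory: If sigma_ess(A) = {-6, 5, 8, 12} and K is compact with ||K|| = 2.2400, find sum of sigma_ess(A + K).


By Weyl's theorem, the essential spectrum is invariant under compact perturbations.
sigma_ess(A + K) = sigma_ess(A) = {-6, 5, 8, 12}
Sum = -6 + 5 + 8 + 12 = 19

19


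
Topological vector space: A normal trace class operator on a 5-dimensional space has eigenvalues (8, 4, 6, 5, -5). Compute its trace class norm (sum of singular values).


For a normal operator, singular values equal |eigenvalues|.
Trace norm = sum |lambda_i| = 8 + 4 + 6 + 5 + 5
= 28

28


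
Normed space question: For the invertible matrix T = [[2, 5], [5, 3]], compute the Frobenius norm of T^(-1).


det(T) = 2*3 - 5*5 = -19
T^(-1) = (1/-19) * [[3, -5], [-5, 2]] = [[-0.1579, 0.2632], [0.2632, -0.1053]]
||T^(-1)||_F^2 = (-0.1579)^2 + 0.2632^2 + 0.2632^2 + (-0.1053)^2 = 0.1745
||T^(-1)||_F = sqrt(0.1745) = 0.4178

0.4178


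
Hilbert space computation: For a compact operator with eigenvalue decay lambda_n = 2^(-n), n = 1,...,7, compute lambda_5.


The eigenvalue formula gives lambda_5 = 1/2^5
= 1/32
= 0.0312

0.0312


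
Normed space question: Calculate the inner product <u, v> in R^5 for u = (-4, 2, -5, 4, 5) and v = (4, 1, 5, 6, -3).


Computing the standard inner product <u, v> = sum u_i * v_i
= -4*4 + 2*1 + -5*5 + 4*6 + 5*-3
= -16 + 2 + -25 + 24 + -15
= -30

-30


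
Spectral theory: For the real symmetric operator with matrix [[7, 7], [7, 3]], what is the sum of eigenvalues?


For a self-adjoint (symmetric) matrix, the eigenvalues are real.
The sum of eigenvalues equals the trace of the matrix.
trace = 7 + 3 = 10

10


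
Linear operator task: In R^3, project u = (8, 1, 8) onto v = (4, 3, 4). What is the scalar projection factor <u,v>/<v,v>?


Computing <u,v> = 8*4 + 1*3 + 8*4 = 67
Computing <v,v> = 4^2 + 3^2 + 4^2 = 41
Projection coefficient = 67/41 = 1.6341

1.6341


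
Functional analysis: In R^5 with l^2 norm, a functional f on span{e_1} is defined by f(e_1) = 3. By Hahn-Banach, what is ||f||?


The norm of f is given by ||f|| = sup_{||x||=1} |f(x)|.
On span{e_1}, ||e_1|| = 1, so ||f|| = |f(e_1)| / ||e_1||
= |3| / 1 = 3.0000

3.0000


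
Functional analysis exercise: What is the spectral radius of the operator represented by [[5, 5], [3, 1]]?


For a 2x2 matrix, eigenvalues satisfy lambda^2 - (trace)*lambda + det = 0
trace = 5 + 1 = 6
det = 5*1 - 5*3 = -10
discriminant = 6^2 - 4*(-10) = 76
spectral radius = max |eigenvalue| = 7.3589

7.3589


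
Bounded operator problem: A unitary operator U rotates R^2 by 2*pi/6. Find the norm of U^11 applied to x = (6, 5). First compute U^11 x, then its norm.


U is a rotation by theta = 2*pi/6
U^11 = rotation by 11*theta = 22*pi/6 = 10*pi/6 (mod 2*pi)
cos(10*pi/6) = 0.5000, sin(10*pi/6) = -0.8660
U^11 x = (0.5000 * 6 - -0.8660 * 5, -0.8660 * 6 + 0.5000 * 5)
= (7.3301, -2.6962)
||U^11 x|| = sqrt(7.3301^2 + (-2.6962)^2) = sqrt(61.0000) = 7.8102

7.8102


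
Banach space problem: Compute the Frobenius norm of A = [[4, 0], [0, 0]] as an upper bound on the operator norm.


||A||_F^2 = sum a_ij^2
= 4^2 + 0^2 + 0^2 + 0^2
= 16 + 0 + 0 + 0 = 16
||A||_F = sqrt(16) = 4.0000

4.0000


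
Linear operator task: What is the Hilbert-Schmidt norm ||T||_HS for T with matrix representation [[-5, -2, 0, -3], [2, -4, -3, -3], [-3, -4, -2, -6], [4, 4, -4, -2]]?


The Hilbert-Schmidt norm is sqrt(sum of squares of all entries).
Sum of squares = (-5)^2 + (-2)^2 + 0^2 + (-3)^2 + 2^2 + (-4)^2 + (-3)^2 + (-3)^2 + (-3)^2 + (-4)^2 + (-2)^2 + (-6)^2 + 4^2 + 4^2 + (-4)^2 + (-2)^2
= 25 + 4 + 0 + 9 + 4 + 16 + 9 + 9 + 9 + 16 + 4 + 36 + 16 + 16 + 16 + 4 = 193
||T||_HS = sqrt(193) = 13.8924

13.8924


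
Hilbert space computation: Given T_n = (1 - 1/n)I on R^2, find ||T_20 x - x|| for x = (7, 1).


T_20 x - x = (1 - 1/20)x - x = -x/20
||x|| = sqrt(50) = 7.0711
||T_20 x - x|| = ||x||/20 = 7.0711/20 = 0.3536

0.3536


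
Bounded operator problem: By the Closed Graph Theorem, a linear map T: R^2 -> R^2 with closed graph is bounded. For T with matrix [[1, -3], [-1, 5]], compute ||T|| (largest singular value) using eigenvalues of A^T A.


A^T A = [[2, -8], [-8, 34]]
trace(A^T A) = 36, det(A^T A) = 4
discriminant = 36^2 - 4*4 = 1280
Largest eigenvalue of A^T A = (trace + sqrt(disc))/2 = 35.8885
||T|| = sqrt(35.8885) = 5.9907

5.9907


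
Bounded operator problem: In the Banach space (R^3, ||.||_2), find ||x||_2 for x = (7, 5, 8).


The l^2 norm = (sum |x_i|^2)^(1/2)
Sum of 2th powers = 49 + 25 + 64 = 138
||x||_2 = (138)^(1/2) = 11.7473

11.7473


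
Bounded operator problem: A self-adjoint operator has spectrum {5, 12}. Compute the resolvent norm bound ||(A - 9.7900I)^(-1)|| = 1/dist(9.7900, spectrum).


dist(9.7900, {5, 12}) = min(|9.7900 - 5|, |9.7900 - 12|)
= min(4.7900, 2.2100) = 2.2100
Resolvent bound = 1/2.2100 = 0.4525

0.4525


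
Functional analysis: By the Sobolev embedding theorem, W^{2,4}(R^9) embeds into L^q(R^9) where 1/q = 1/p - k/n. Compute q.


Using the Sobolev embedding formula: 1/q = 1/p - k/n
1/q = 1/4 - 2/9 = 1/36
q = 1/(1/36) = 36

36.0000


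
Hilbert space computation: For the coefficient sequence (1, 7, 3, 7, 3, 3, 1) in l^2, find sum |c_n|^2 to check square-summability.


sum |c_n|^2 = 1^2 + 7^2 + 3^2 + 7^2 + 3^2 + 3^2 + 1^2
= 1 + 49 + 9 + 49 + 9 + 9 + 1
= 127

127


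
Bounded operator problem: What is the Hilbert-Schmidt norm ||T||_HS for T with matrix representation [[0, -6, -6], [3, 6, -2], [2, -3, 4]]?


The Hilbert-Schmidt norm is sqrt(sum of squares of all entries).
Sum of squares = 0^2 + (-6)^2 + (-6)^2 + 3^2 + 6^2 + (-2)^2 + 2^2 + (-3)^2 + 4^2
= 0 + 36 + 36 + 9 + 36 + 4 + 4 + 9 + 16 = 150
||T||_HS = sqrt(150) = 12.2474

12.2474


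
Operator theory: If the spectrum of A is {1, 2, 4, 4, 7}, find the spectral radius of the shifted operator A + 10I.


Spectrum of A + 10I = {11, 12, 14, 14, 17}
Spectral radius = max |lambda| over the shifted spectrum
= max(11, 12, 14, 14, 17) = 17

17


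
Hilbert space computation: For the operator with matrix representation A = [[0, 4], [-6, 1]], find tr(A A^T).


trace(A * A^T) = sum of squares of all entries
= 0^2 + 4^2 + (-6)^2 + 1^2
= 0 + 16 + 36 + 1
= 53

53


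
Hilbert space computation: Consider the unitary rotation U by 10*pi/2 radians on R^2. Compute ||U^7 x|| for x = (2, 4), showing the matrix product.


U is a rotation by theta = 10*pi/2
U^7 = rotation by 7*theta = 70*pi/2 = 2*pi/2 (mod 2*pi)
cos(2*pi/2) = -1.0000, sin(2*pi/2) = 0.0000
U^7 x = (-1.0000 * 2 - 0.0000 * 4, 0.0000 * 2 + -1.0000 * 4)
= (-2.0000, -4.0000)
||U^7 x|| = sqrt((-2.0000)^2 + (-4.0000)^2) = sqrt(20.0000) = 4.4721

4.4721


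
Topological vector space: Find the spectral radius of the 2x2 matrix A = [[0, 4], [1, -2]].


For a 2x2 matrix, eigenvalues satisfy lambda^2 - (trace)*lambda + det = 0
trace = 0 + -2 = -2
det = 0*-2 - 4*1 = -4
discriminant = (-2)^2 - 4*(-4) = 20
spectral radius = max |eigenvalue| = 3.2361

3.2361


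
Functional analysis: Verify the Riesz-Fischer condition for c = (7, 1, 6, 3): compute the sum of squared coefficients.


sum |c_n|^2 = 7^2 + 1^2 + 6^2 + 3^2
= 49 + 1 + 36 + 9
= 95

95


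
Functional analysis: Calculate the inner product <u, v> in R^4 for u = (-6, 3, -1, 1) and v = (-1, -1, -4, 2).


Computing the standard inner product <u, v> = sum u_i * v_i
= -6*-1 + 3*-1 + -1*-4 + 1*2
= 6 + -3 + 4 + 2
= 9

9


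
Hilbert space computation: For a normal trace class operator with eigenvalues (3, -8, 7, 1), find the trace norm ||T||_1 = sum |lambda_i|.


For a normal operator, singular values equal |eigenvalues|.
Trace norm = sum |lambda_i| = 3 + 8 + 7 + 1
= 19

19


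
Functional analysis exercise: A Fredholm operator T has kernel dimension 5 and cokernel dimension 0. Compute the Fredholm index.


The Fredholm index is defined as ind(T) = dim(ker T) - dim(coker T)
= 5 - 0
= 5

5


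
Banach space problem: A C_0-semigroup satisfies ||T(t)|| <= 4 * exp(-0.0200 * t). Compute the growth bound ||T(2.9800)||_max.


||T(2.9800)|| <= 4 * exp(-0.0200 * 2.9800)
= 4 * exp(-0.0596)
= 4 * 0.9421
= 3.7686

3.7686


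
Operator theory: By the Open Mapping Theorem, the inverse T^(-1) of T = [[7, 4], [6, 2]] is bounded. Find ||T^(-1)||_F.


det(T) = 7*2 - 4*6 = -10
T^(-1) = (1/-10) * [[2, -4], [-6, 7]] = [[-0.2000, 0.4000], [0.6000, -0.7000]]
||T^(-1)||_F^2 = (-0.2000)^2 + 0.4000^2 + 0.6000^2 + (-0.7000)^2 = 1.0500
||T^(-1)||_F = sqrt(1.0500) = 1.0247

1.0247


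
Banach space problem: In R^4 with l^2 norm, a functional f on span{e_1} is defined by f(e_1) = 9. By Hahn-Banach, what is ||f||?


The norm of f is given by ||f|| = sup_{||x||=1} |f(x)|.
On span{e_1}, ||e_1|| = 1, so ||f|| = |f(e_1)| / ||e_1||
= |9| / 1 = 9.0000

9.0000


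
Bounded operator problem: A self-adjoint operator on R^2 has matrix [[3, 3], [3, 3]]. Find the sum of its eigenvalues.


For a self-adjoint (symmetric) matrix, the eigenvalues are real.
The sum of eigenvalues equals the trace of the matrix.
trace = 3 + 3 = 6

6


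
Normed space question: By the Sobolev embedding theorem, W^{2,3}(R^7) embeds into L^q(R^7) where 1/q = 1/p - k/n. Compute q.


Using the Sobolev embedding formula: 1/q = 1/p - k/n
1/q = 1/3 - 2/7 = 1/21
q = 1/(1/21) = 21

21.0000


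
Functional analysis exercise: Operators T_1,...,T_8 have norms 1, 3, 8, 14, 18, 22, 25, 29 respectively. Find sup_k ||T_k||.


By the Uniform Boundedness Principle, the supremum of norms is finite.
sup_k ||T_k|| = max(1, 3, 8, 14, 18, 22, 25, 29) = 29

29


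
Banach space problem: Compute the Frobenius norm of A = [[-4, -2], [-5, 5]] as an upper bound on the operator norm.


||A||_F^2 = sum a_ij^2
= (-4)^2 + (-2)^2 + (-5)^2 + 5^2
= 16 + 4 + 25 + 25 = 70
||A||_F = sqrt(70) = 8.3666

8.3666


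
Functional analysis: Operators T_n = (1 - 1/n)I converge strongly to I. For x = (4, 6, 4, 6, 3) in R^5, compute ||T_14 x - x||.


T_14 x - x = (1 - 1/14)x - x = -x/14
||x|| = sqrt(113) = 10.6301
||T_14 x - x|| = ||x||/14 = 10.6301/14 = 0.7593

0.7593


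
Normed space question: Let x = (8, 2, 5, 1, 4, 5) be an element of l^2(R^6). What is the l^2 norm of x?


The l^2 norm = (sum |x_i|^2)^(1/2)
Sum of 2th powers = 64 + 4 + 25 + 1 + 16 + 25 = 135
||x||_2 = (135)^(1/2) = 11.6190

11.6190


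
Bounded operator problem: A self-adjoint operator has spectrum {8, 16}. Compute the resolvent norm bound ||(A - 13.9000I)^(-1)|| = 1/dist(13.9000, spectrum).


dist(13.9000, {8, 16}) = min(|13.9000 - 8|, |13.9000 - 16|)
= min(5.9000, 2.1000) = 2.1000
Resolvent bound = 1/2.1000 = 0.4762

0.4762


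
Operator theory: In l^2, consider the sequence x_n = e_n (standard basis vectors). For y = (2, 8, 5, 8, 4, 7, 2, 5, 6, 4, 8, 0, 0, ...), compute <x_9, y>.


x_9 = e_9 is the standard basis vector with 1 in position 9.
<x_9, y> = y_9 = 6
As n -> infinity, <x_n, y> -> 0, confirming weak convergence of (x_n) to 0.

6


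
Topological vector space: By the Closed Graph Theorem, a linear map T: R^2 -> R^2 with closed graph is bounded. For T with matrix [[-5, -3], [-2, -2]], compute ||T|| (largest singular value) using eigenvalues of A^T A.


A^T A = [[29, 19], [19, 13]]
trace(A^T A) = 42, det(A^T A) = 16
discriminant = 42^2 - 4*16 = 1700
Largest eigenvalue of A^T A = (trace + sqrt(disc))/2 = 41.6155
||T|| = sqrt(41.6155) = 6.4510

6.4510


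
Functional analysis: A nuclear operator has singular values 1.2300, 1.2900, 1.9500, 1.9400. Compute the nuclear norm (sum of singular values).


The nuclear norm is the sum of all singular values.
||T||_1 = 1.2300 + 1.2900 + 1.9500 + 1.9400
= 6.4100

6.4100


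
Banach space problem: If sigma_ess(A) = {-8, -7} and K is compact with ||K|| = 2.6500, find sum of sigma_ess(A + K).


By Weyl's theorem, the essential spectrum is invariant under compact perturbations.
sigma_ess(A + K) = sigma_ess(A) = {-8, -7}
Sum = -8 + -7 = -15

-15


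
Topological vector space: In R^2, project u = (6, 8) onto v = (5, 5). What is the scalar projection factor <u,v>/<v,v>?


Computing <u,v> = 6*5 + 8*5 = 70
Computing <v,v> = 5^2 + 5^2 = 50
Projection coefficient = 70/50 = 1.4000

1.4000


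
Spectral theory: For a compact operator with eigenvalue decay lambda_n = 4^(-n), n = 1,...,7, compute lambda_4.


The eigenvalue formula gives lambda_4 = 1/4^4
= 1/256
= 0.0039

0.0039


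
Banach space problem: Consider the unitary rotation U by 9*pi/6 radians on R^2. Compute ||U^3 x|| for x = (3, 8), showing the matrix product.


U is a rotation by theta = 9*pi/6
U^3 = rotation by 3*theta = 27*pi/6 = 3*pi/6 (mod 2*pi)
cos(3*pi/6) = 0.0000, sin(3*pi/6) = 1.0000
U^3 x = (0.0000 * 3 - 1.0000 * 8, 1.0000 * 3 + 0.0000 * 8)
= (-8.0000, 3.0000)
||U^3 x|| = sqrt((-8.0000)^2 + 3.0000^2) = sqrt(73.0000) = 8.5440

8.5440


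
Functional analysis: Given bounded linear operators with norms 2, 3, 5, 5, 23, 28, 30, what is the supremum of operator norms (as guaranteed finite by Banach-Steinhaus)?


By the Uniform Boundedness Principle, the supremum of norms is finite.
sup_k ||T_k|| = max(2, 3, 5, 5, 23, 28, 30) = 30

30


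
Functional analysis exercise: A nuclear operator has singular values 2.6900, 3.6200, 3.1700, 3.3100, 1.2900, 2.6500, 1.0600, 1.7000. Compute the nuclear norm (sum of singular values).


The nuclear norm is the sum of all singular values.
||T||_1 = 2.6900 + 3.6200 + 3.1700 + 3.3100 + 1.2900 + 2.6500 + 1.0600 + 1.7000
= 19.4900

19.4900


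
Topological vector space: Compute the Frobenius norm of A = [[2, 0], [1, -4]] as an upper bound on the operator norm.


||A||_F^2 = sum a_ij^2
= 2^2 + 0^2 + 1^2 + (-4)^2
= 4 + 0 + 1 + 16 = 21
||A||_F = sqrt(21) = 4.5826

4.5826


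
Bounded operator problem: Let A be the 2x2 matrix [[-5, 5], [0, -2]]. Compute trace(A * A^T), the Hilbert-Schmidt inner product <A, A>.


trace(A * A^T) = sum of squares of all entries
= (-5)^2 + 5^2 + 0^2 + (-2)^2
= 25 + 25 + 0 + 4
= 54

54


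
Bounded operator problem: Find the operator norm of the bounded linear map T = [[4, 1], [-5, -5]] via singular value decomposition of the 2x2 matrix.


A^T A = [[41, 29], [29, 26]]
trace(A^T A) = 67, det(A^T A) = 225
discriminant = 67^2 - 4*225 = 3589
Largest eigenvalue of A^T A = (trace + sqrt(disc))/2 = 63.4541
||T|| = sqrt(63.4541) = 7.9658

7.9658


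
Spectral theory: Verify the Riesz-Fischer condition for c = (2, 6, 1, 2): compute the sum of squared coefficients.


sum |c_n|^2 = 2^2 + 6^2 + 1^2 + 2^2
= 4 + 36 + 1 + 4
= 45

45


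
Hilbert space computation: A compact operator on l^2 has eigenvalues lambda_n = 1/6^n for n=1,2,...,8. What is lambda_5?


The eigenvalue formula gives lambda_5 = 1/6^5
= 1/7776
= 1.2860e-04

1.2860e-04


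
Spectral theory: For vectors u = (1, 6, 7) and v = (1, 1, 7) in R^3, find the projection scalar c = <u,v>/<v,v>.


Computing <u,v> = 1*1 + 6*1 + 7*7 = 56
Computing <v,v> = 1^2 + 1^2 + 7^2 = 51
Projection coefficient = 56/51 = 1.0980

1.0980


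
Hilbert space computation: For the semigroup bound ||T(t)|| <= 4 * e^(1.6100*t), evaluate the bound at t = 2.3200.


||T(2.3200)|| <= 4 * exp(1.6100 * 2.3200)
= 4 * exp(3.7352)
= 4 * 41.8964
= 167.5856

167.5856


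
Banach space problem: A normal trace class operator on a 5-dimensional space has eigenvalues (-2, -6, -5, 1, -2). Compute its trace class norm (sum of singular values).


For a normal operator, singular values equal |eigenvalues|.
Trace norm = sum |lambda_i| = 2 + 6 + 5 + 1 + 2
= 16

16


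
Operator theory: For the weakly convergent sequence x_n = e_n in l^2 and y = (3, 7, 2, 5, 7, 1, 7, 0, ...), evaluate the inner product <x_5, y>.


x_5 = e_5 is the standard basis vector with 1 in position 5.
<x_5, y> = y_5 = 7
As n -> infinity, <x_n, y> -> 0, confirming weak convergence of (x_n) to 0.

7


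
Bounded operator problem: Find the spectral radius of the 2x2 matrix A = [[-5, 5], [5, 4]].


For a 2x2 matrix, eigenvalues satisfy lambda^2 - (trace)*lambda + det = 0
trace = -5 + 4 = -1
det = -5*4 - 5*5 = -45
discriminant = (-1)^2 - 4*(-45) = 181
spectral radius = max |eigenvalue| = 7.2268

7.2268


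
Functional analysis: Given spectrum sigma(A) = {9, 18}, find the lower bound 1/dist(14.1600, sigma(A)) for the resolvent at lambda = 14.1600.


dist(14.1600, {9, 18}) = min(|14.1600 - 9|, |14.1600 - 18|)
= min(5.1600, 3.8400) = 3.8400
Resolvent bound = 1/3.8400 = 0.2604

0.2604


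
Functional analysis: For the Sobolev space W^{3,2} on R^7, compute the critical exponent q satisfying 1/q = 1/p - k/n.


Using the Sobolev embedding formula: 1/q = 1/p - k/n
1/q = 1/2 - 3/7 = 1/14
q = 1/(1/14) = 14

14.0000


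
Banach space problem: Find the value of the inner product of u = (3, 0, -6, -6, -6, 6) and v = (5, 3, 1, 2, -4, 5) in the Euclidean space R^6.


Computing the standard inner product <u, v> = sum u_i * v_i
= 3*5 + 0*3 + -6*1 + -6*2 + -6*-4 + 6*5
= 15 + 0 + -6 + -12 + 24 + 30
= 51

51


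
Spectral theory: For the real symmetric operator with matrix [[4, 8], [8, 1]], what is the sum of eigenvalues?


For a self-adjoint (symmetric) matrix, the eigenvalues are real.
The sum of eigenvalues equals the trace of the matrix.
trace = 4 + 1 = 5

5


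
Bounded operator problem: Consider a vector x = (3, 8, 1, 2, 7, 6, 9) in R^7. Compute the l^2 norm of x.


The l^2 norm = (sum |x_i|^2)^(1/2)
Sum of 2th powers = 9 + 64 + 1 + 4 + 49 + 36 + 81 = 244
||x||_2 = (244)^(1/2) = 15.6205

15.6205


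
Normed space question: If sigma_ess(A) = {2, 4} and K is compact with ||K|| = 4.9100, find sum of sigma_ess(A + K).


By Weyl's theorem, the essential spectrum is invariant under compact perturbations.
sigma_ess(A + K) = sigma_ess(A) = {2, 4}
Sum = 2 + 4 = 6

6


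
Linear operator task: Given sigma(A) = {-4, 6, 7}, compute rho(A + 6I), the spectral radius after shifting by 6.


Spectrum of A + 6I = {2, 12, 13}
Spectral radius = max |lambda| over the shifted spectrum
= max(2, 12, 13) = 13

13


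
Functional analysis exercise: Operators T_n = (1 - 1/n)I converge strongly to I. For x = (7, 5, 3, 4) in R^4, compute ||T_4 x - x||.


T_4 x - x = (1 - 1/4)x - x = -x/4
||x|| = sqrt(99) = 9.9499
||T_4 x - x|| = ||x||/4 = 9.9499/4 = 2.4875

2.4875


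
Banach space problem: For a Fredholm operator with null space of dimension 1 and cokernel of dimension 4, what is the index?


The Fredholm index is defined as ind(T) = dim(ker T) - dim(coker T)
= 1 - 4
= -3

-3


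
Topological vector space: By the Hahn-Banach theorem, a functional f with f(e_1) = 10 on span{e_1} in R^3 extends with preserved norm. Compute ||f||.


The norm of f is given by ||f|| = sup_{||x||=1} |f(x)|.
On span{e_1}, ||e_1|| = 1, so ||f|| = |f(e_1)| / ||e_1||
= |10| / 1 = 10.0000

10.0000


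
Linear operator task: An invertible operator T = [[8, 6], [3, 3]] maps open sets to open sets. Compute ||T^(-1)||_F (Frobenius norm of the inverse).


det(T) = 8*3 - 6*3 = 6
T^(-1) = (1/6) * [[3, -6], [-3, 8]] = [[0.5000, -1.0000], [-0.5000, 1.3333]]
||T^(-1)||_F^2 = 0.5000^2 + (-1.0000)^2 + (-0.5000)^2 + 1.3333^2 = 3.2778
||T^(-1)||_F = sqrt(3.2778) = 1.8105

1.8105


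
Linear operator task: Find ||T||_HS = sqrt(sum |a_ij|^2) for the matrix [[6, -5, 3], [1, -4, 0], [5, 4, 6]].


The Hilbert-Schmidt norm is sqrt(sum of squares of all entries).
Sum of squares = 6^2 + (-5)^2 + 3^2 + 1^2 + (-4)^2 + 0^2 + 5^2 + 4^2 + 6^2
= 36 + 25 + 9 + 1 + 16 + 0 + 25 + 16 + 36 = 164
||T||_HS = sqrt(164) = 12.8062

12.8062


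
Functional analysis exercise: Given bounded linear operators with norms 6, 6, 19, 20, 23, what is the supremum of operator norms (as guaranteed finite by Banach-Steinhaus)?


By the Uniform Boundedness Principle, the supremum of norms is finite.
sup_k ||T_k|| = max(6, 6, 19, 20, 23) = 23

23


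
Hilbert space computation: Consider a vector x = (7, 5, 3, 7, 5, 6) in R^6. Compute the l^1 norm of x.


The l^1 norm equals the sum of absolute values of all components.
||x||_1 = 7 + 5 + 3 + 7 + 5 + 6
= 33

33.0000


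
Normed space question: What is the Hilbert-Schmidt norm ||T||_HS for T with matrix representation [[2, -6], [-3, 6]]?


The Hilbert-Schmidt norm is sqrt(sum of squares of all entries).
Sum of squares = 2^2 + (-6)^2 + (-3)^2 + 6^2
= 4 + 36 + 9 + 36 = 85
||T||_HS = sqrt(85) = 9.2195

9.2195


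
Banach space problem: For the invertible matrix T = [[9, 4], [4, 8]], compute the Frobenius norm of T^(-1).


det(T) = 9*8 - 4*4 = 56
T^(-1) = (1/56) * [[8, -4], [-4, 9]] = [[0.1429, -0.0714], [-0.0714, 0.1607]]
||T^(-1)||_F^2 = 0.1429^2 + (-0.0714)^2 + (-0.0714)^2 + 0.1607^2 = 0.0564
||T^(-1)||_F = sqrt(0.0564) = 0.2376

0.2376


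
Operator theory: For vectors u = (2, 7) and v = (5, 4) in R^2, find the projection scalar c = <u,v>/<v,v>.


Computing <u,v> = 2*5 + 7*4 = 38
Computing <v,v> = 5^2 + 4^2 = 41
Projection coefficient = 38/41 = 0.9268

0.9268


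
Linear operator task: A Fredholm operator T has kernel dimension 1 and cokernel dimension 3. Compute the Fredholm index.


The Fredholm index is defined as ind(T) = dim(ker T) - dim(coker T)
= 1 - 3
= -2

-2


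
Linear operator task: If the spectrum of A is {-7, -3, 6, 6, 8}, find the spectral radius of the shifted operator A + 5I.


Spectrum of A + 5I = {-2, 2, 11, 11, 13}
Spectral radius = max |lambda| over the shifted spectrum
= max(2, 2, 11, 11, 13) = 13

13


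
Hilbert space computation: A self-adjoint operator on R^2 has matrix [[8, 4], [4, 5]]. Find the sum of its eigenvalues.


For a self-adjoint (symmetric) matrix, the eigenvalues are real.
The sum of eigenvalues equals the trace of the matrix.
trace = 8 + 5 = 13

13


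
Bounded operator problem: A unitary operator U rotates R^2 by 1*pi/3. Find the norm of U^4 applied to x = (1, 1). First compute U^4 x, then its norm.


U is a rotation by theta = 1*pi/3
U^4 = rotation by 4*theta = 4*pi/3
cos(4*pi/3) = -0.5000, sin(4*pi/3) = -0.8660
U^4 x = (-0.5000 * 1 - -0.8660 * 1, -0.8660 * 1 + -0.5000 * 1)
= (0.3660, -1.3660)
||U^4 x|| = sqrt(0.3660^2 + (-1.3660)^2) = sqrt(2.0000) = 1.4142

1.4142


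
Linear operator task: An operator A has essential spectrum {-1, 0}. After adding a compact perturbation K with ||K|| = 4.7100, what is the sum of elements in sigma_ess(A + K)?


By Weyl's theorem, the essential spectrum is invariant under compact perturbations.
sigma_ess(A + K) = sigma_ess(A) = {-1, 0}
Sum = -1 + 0 = -1

-1


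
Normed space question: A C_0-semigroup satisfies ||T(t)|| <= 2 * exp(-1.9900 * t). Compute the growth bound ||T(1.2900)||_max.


||T(1.2900)|| <= 2 * exp(-1.9900 * 1.2900)
= 2 * exp(-2.5671)
= 2 * 0.0768
= 0.1535

0.1535


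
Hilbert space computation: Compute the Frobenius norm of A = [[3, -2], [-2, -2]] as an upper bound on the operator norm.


||A||_F^2 = sum a_ij^2
= 3^2 + (-2)^2 + (-2)^2 + (-2)^2
= 9 + 4 + 4 + 4 = 21
||A||_F = sqrt(21) = 4.5826

4.5826


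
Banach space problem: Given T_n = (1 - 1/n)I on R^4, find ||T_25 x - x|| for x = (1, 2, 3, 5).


T_25 x - x = (1 - 1/25)x - x = -x/25
||x|| = sqrt(39) = 6.2450
||T_25 x - x|| = ||x||/25 = 6.2450/25 = 0.2498

0.2498


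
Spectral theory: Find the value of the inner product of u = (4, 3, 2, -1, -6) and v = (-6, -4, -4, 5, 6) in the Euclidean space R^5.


Computing the standard inner product <u, v> = sum u_i * v_i
= 4*-6 + 3*-4 + 2*-4 + -1*5 + -6*6
= -24 + -12 + -8 + -5 + -36
= -85

-85


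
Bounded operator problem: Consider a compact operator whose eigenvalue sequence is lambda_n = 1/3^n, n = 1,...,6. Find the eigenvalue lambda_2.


The eigenvalue formula gives lambda_2 = 1/3^2
= 1/9
= 0.1111

0.1111


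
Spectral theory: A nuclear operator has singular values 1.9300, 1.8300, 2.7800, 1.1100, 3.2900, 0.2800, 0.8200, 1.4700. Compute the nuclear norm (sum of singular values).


The nuclear norm is the sum of all singular values.
||T||_1 = 1.9300 + 1.8300 + 2.7800 + 1.1100 + 3.2900 + 0.2800 + 0.8200 + 1.4700
= 13.5100

13.5100


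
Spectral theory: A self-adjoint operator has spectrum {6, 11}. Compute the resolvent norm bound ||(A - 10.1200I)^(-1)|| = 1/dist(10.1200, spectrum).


dist(10.1200, {6, 11}) = min(|10.1200 - 6|, |10.1200 - 11|)
= min(4.1200, 0.8800) = 0.8800
Resolvent bound = 1/0.8800 = 1.1364

1.1364


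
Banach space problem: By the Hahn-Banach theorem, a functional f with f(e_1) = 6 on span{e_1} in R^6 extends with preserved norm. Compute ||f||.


The norm of f is given by ||f|| = sup_{||x||=1} |f(x)|.
On span{e_1}, ||e_1|| = 1, so ||f|| = |f(e_1)| / ||e_1||
= |6| / 1 = 6.0000

6.0000


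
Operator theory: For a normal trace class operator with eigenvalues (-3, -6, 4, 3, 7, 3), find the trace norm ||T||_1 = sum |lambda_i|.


For a normal operator, singular values equal |eigenvalues|.
Trace norm = sum |lambda_i| = 3 + 6 + 4 + 3 + 7 + 3
= 26

26


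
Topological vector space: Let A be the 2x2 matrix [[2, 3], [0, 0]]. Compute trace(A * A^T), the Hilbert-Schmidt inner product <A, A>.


trace(A * A^T) = sum of squares of all entries
= 2^2 + 3^2 + 0^2 + 0^2
= 4 + 9 + 0 + 0
= 13

13


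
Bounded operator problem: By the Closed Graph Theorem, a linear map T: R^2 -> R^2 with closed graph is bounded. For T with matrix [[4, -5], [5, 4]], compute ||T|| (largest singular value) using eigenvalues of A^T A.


A^T A = [[41, 0], [0, 41]]
trace(A^T A) = 82, det(A^T A) = 1681
discriminant = 82^2 - 4*1681 = 0
Largest eigenvalue of A^T A = (trace + sqrt(disc))/2 = 41.0000
||T|| = sqrt(41.0000) = 6.4031

6.4031


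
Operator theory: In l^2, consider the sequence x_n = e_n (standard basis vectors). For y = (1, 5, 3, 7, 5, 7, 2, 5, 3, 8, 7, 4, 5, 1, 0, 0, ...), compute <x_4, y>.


x_4 = e_4 is the standard basis vector with 1 in position 4.
<x_4, y> = y_4 = 7
As n -> infinity, <x_n, y> -> 0, confirming weak convergence of (x_n) to 0.

7


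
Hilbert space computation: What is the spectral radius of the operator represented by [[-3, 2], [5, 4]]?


For a 2x2 matrix, eigenvalues satisfy lambda^2 - (trace)*lambda + det = 0
trace = -3 + 4 = 1
det = -3*4 - 2*5 = -22
discriminant = 1^2 - 4*(-22) = 89
spectral radius = max |eigenvalue| = 5.2170

5.2170


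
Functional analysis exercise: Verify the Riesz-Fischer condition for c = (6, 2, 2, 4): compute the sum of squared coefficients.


sum |c_n|^2 = 6^2 + 2^2 + 2^2 + 4^2
= 36 + 4 + 4 + 16
= 60

60


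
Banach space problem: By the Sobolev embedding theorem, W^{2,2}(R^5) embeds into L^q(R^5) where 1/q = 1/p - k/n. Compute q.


Using the Sobolev embedding formula: 1/q = 1/p - k/n
1/q = 1/2 - 2/5 = 1/10
q = 1/(1/10) = 10

10.0000


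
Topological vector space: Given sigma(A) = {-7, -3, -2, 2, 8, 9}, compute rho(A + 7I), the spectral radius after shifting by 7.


Spectrum of A + 7I = {0, 4, 5, 9, 15, 16}
Spectral radius = max |lambda| over the shifted spectrum
= max(0, 4, 5, 9, 15, 16) = 16

16


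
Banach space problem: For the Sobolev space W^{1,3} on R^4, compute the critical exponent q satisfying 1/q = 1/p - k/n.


Using the Sobolev embedding formula: 1/q = 1/p - k/n
1/q = 1/3 - 1/4 = 1/12
q = 1/(1/12) = 12

12.0000


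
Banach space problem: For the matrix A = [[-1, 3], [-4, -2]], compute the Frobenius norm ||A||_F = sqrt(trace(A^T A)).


||A||_F^2 = sum a_ij^2
= (-1)^2 + 3^2 + (-4)^2 + (-2)^2
= 1 + 9 + 16 + 4 = 30
||A||_F = sqrt(30) = 5.4772

5.4772


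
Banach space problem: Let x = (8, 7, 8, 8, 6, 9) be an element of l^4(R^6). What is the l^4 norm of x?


The l^4 norm = (sum |x_i|^4)^(1/4)
Sum of 4th powers = 4096 + 2401 + 4096 + 4096 + 1296 + 6561 = 22546
||x||_4 = (22546)^(1/4) = 12.2537

12.2537


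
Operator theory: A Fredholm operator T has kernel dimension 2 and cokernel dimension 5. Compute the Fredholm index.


The Fredholm index is defined as ind(T) = dim(ker T) - dim(coker T)
= 2 - 5
= -3

-3


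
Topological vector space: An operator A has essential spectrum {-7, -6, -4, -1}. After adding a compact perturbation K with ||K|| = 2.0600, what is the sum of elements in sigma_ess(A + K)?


By Weyl's theorem, the essential spectrum is invariant under compact perturbations.
sigma_ess(A + K) = sigma_ess(A) = {-7, -6, -4, -1}
Sum = -7 + -6 + -4 + -1 = -18

-18


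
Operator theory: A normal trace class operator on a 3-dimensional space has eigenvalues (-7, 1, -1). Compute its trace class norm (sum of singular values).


For a normal operator, singular values equal |eigenvalues|.
Trace norm = sum |lambda_i| = 7 + 1 + 1
= 9

9


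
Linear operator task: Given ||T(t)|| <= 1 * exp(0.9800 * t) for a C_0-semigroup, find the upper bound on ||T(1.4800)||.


||T(1.4800)|| <= 1 * exp(0.9800 * 1.4800)
= 1 * exp(1.4504)
= 1 * 4.2648
= 4.2648

4.2648


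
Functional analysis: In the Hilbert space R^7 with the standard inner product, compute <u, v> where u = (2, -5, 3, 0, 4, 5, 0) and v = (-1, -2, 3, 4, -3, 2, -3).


Computing the standard inner product <u, v> = sum u_i * v_i
= 2*-1 + -5*-2 + 3*3 + 0*4 + 4*-3 + 5*2 + 0*-3
= -2 + 10 + 9 + 0 + -12 + 10 + 0
= 15

15


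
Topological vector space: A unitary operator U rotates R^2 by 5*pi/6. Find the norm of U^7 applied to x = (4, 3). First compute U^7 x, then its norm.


U is a rotation by theta = 5*pi/6
U^7 = rotation by 7*theta = 35*pi/6 = 11*pi/6 (mod 2*pi)
cos(11*pi/6) = 0.8660, sin(11*pi/6) = -0.5000
U^7 x = (0.8660 * 4 - -0.5000 * 3, -0.5000 * 4 + 0.8660 * 3)
= (4.9641, 0.5981)
||U^7 x|| = sqrt(4.9641^2 + 0.5981^2) = sqrt(25.0000) = 5.0000

5.0000


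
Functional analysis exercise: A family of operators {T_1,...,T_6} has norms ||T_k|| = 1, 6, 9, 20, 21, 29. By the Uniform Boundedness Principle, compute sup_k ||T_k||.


By the Uniform Boundedness Principle, the supremum of norms is finite.
sup_k ||T_k|| = max(1, 6, 9, 20, 21, 29) = 29

29


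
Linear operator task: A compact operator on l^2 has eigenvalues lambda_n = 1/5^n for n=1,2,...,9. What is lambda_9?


The eigenvalue formula gives lambda_9 = 1/5^9
= 1/1953125
= 5.1200e-07

5.1200e-07


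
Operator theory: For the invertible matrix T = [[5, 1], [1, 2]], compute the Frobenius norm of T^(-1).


det(T) = 5*2 - 1*1 = 9
T^(-1) = (1/9) * [[2, -1], [-1, 5]] = [[0.2222, -0.1111], [-0.1111, 0.5556]]
||T^(-1)||_F^2 = 0.2222^2 + (-0.1111)^2 + (-0.1111)^2 + 0.5556^2 = 0.3827
||T^(-1)||_F = sqrt(0.3827) = 0.6186

0.6186


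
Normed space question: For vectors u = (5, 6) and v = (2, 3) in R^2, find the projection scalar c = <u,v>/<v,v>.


Computing <u,v> = 5*2 + 6*3 = 28
Computing <v,v> = 2^2 + 3^2 = 13
Projection coefficient = 28/13 = 2.1538

2.1538


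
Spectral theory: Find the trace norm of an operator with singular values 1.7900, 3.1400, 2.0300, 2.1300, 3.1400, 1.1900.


The nuclear norm is the sum of all singular values.
||T||_1 = 1.7900 + 3.1400 + 2.0300 + 2.1300 + 3.1400 + 1.1900
= 13.4200

13.4200


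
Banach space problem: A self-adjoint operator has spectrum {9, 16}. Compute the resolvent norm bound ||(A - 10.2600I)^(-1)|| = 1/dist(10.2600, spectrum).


dist(10.2600, {9, 16}) = min(|10.2600 - 9|, |10.2600 - 16|)
= min(1.2600, 5.7400) = 1.2600
Resolvent bound = 1/1.2600 = 0.7937

0.7937


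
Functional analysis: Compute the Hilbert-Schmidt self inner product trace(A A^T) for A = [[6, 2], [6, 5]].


trace(A * A^T) = sum of squares of all entries
= 6^2 + 2^2 + 6^2 + 5^2
= 36 + 4 + 36 + 25
= 101

101


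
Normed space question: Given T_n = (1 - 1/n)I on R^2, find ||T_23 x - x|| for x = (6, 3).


T_23 x - x = (1 - 1/23)x - x = -x/23
||x|| = sqrt(45) = 6.7082
||T_23 x - x|| = ||x||/23 = 6.7082/23 = 0.2917

0.2917


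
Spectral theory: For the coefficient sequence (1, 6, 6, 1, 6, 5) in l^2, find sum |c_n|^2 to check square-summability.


sum |c_n|^2 = 1^2 + 6^2 + 6^2 + 1^2 + 6^2 + 5^2
= 1 + 36 + 36 + 1 + 36 + 25
= 135

135


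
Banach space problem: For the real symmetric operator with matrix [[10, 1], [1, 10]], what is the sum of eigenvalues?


For a self-adjoint (symmetric) matrix, the eigenvalues are real.
The sum of eigenvalues equals the trace of the matrix.
trace = 10 + 10 = 20

20


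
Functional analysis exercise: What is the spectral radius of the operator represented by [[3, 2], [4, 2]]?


For a 2x2 matrix, eigenvalues satisfy lambda^2 - (trace)*lambda + det = 0
trace = 3 + 2 = 5
det = 3*2 - 2*4 = -2
discriminant = 5^2 - 4*(-2) = 33
spectral radius = max |eigenvalue| = 5.3723

5.3723


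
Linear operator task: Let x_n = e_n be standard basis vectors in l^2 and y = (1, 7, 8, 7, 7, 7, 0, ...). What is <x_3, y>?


x_3 = e_3 is the standard basis vector with 1 in position 3.
<x_3, y> = y_3 = 8
As n -> infinity, <x_n, y> -> 0, confirming weak convergence of (x_n) to 0.

8
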